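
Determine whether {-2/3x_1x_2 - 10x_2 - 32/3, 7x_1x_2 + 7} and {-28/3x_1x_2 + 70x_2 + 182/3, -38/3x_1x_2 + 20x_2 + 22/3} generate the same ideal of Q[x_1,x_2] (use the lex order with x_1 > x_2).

Equality of ideals is decidable: compute both reduced Gröbner bases (unique for the ordering) and check whether they agree.
Buchberger on the first generating set:
f_1 = -2/3x_1x_2 - 10x_2 - 32/3, LT = x_1x_2.
f_2 = 7x_1x_2 + 7, LT = x_1x_2.

S(f_1,f_2): lcm = x_1x_2. S = 15x_2 + 15.
  reduce S modulo (f_1, f_2):
  remainder 15x_2 + 15 ≠ 0; add g_3 = 15x_2 + 15 to the basis.

S(f_1,g_3): lcm = x_1x_2. S = -x_1 + 15x_2 + 16.
  reduce S modulo (f_1, f_2, g_3):
  remainder -x_1 + 1 ≠ 0; add g_4 = -x_1 + 1 to the basis.

The other S-polynomials (S(f_2,g_3), S(f_1,g_4), S(f_2,g_4), S(g_3,g_4)) all reduce to 0 modulo the current basis, so we have a Gröbner basis.
Inter-reduce: drop elements whose leading term is divisible by another's, tail-reduce, and make monic.
Reduced Gröbner basis: {x_1 - 1, x_2 + 1}.

Buchberger on the second generating set:
h_1 = -28/3x_1x_2 + 70x_2 + 182/3, LT = x_1x_2.
h_2 = -38/3x_1x_2 + 20x_2 + 22/3, LT = x_1x_2.

S(h_1,h_2): lcm = x_1x_2. S = -225/38x_2 - 225/38.
  reduce S modulo (h_1, h_2):
  remainder -225/38x_2 - 225/38 ≠ 0; add k_3 = -225/38x_2 - 225/38 to the basis.

S(h_1,k_3): lcm = x_1x_2. S = -x_1 - 15/2x_2 - 13/2.
  reduce S modulo (h_1, h_2, k_3):
  remainder -x_1 + 1 ≠ 0; add k_4 = -x_1 + 1 to the basis.

The other S-polynomials (S(h_2,k_3), S(h_1,k_4), S(h_2,k_4), S(k_3,k_4)) all reduce to 0 modulo the current basis, so we have a Gröbner basis.
Inter-reduce: drop elements whose leading term is divisible by another's, tail-reduce, and make monic.
Reduced Gröbner basis: {x_1 - 1, x_2 + 1}.

The two bases agree; hence the ideals are identical.

Yes, the ideals are equal.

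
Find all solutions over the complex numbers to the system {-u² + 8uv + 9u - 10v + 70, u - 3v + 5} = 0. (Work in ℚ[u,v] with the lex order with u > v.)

Compute a lex Gröbner basis by Buchberger's algorithm.
f_1 = -u² + 8uv + 9u - 10v + 70, LT = u².
f_2 = u - 3v + 5, LT = u.

S(f_1,f_2): lcm = u². S = -5uv - 14u + 10v - 70.
  reduce S modulo (f_1, f_2):
  remainder -15v² - 7v ≠ 0; add h_3 = -15v² - 7v to the basis.

The other S-polynomials (S(f_1,h_3), S(f_2,h_3)) all reduce to 0 modulo the current basis, so we have a Gröbner basis.
Inter-reduce: drop elements whose leading term is divisible by another's, tail-reduce, and make monic.
Reduced Gröbner basis: {u - 3v + 5, v² + 7/15v}.

From the last basis element, v² + 7/15v = 0, so v takes values in {-7/15, 0}. Each choice, substituted upward through the basis, yields the corresponding point(s) of the solution set.
  v = -7/15: the earlier basis element becomes u + 32/5 = 0, giving u = -32/5 — point (-32/5, -7/15).
  v = 0: the earlier basis element becomes u + 5 = 0, giving u = -5 — point (-5, 0).

{(-32/5, -7/15), (-5, 0)}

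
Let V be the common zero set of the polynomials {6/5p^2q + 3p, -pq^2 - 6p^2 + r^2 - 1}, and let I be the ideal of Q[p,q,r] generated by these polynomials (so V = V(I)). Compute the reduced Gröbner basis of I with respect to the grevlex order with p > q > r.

G = {qr^4 + 5/2q^2r^2 + 15pr^2 - 2qr^2 - 5/2q^2 - 15p + q, p^2r^2 - 1/6r^4 - 5/12qr^2 - p^2 + 1/3r^2 + 5/12q - 1/6, pqr^2 - pq + 5/2r^2 - 5/2, p^3 - 1/6pr^2 - 5/12pq + 1/6p, p^2q + 5/2p, pq^2 + 6p^2 - r^2 + 1}

The reduced Gröbner basis is the canonical form of the ideal for this ordering.

f_1 = 6/5p^2q + 3p, LT = p^2q.
f_2 = -pq^2 - 6p^2 + r^2 - 1, LT = pq^2.

S(f_1,f_2): lcm = p^2q^2. S = -6p^3 + pr^2 + 5/2pq - p.
  leading term p^3: no divisor's leading term divides it; move -6p^3 to the remainder.
  leading term pr^2: no divisor's leading term divides it; move pr^2 to the remainder.
  leading term pq: no divisor's leading term divides it; move 5/2pq to the remainder.
  leading term p: no divisor's leading term divides it; move -p to the remainder.
  remainder -6p^3 + pr^2 + 5/2pq - p ≠ 0; add g_3 = -6p^3 + pr^2 + 5/2pq - p to the basis.

S(f_1,g_3): lcm = p^3q. S = 1/6pqr^2 + 5/12pq^2 + 5/2p^2 - 1/6pq.
  leading term pqr^2: no divisor's leading term divides it; move 1/6pqr^2 to the remainder.
  leading term pq^2: subtract (-5/12)·f_2 from 5/12pq^2 + 5/2p^2 - 1/6pq → -1/6pq + 5/12r^2 - 5/12
  leading term pq: no divisor's leading term divides it; move -1/6pq to the remainder.
  leading term r^2: no divisor's leading term divides it; move 5/12r^2 to the remainder.
  leading term 1: no divisor's leading term divides it; move -5/12 to the remainder.
  remainder 1/6pqr^2 - 1/6pq + 5/12r^2 - 5/12 ≠ 0; add g_4 = 1/6pqr^2 - 1/6pq + 5/12r^2 - 5/12 to the basis.

S(f_2,g_3): lcm = p^3q^2. S = 1/6pq^2r^2 + 6p^4 + 5/12pq^3 - p^2r^2 - 1/6pq^2 + p^2.
  leading term pq^2r^2: subtract (-1/6r^2)·f_2 from 1/6pq^2r^2 + 6p^4 + 5/12pq^3 - p^2r^2 - 1/6pq^2 + p^2 → 6p^4 + 5/12pq^3 - 2p^2r^2 + 1/6r^4 - 1/6pq^2 + p^2 - 1/6r^2
  leading term p^4: subtract (-p)·g_3 from 6p^4 + 5/12pq^3 - 2p^2r^2 + 1/6r^4 - 1/6pq^2 + p^2 - 1/6r^2 → 5/12pq^3 - p^2r^2 + 1/6r^4 + 5/2p^2q - 1/6pq^2 - 1/6r^2
  leading term pq^3: subtract (-5/12q)·f_2 from 5/12pq^3 - p^2r^2 + 1/6r^4 + 5/2p^2q - 1/6pq^2 - 1/6r^2 → -p^2r^2 + 1/6r^4 - 1/6pq^2 + 5/12qr^2 - 1/6r^2 - 5/12q
  leading term p^2r^2: no divisor's leading term divides it; move -p^2r^2 to the remainder.
  leading term r^4: no divisor's leading term divides it; move 1/6r^4 to the remainder.
  leading term pq^2: subtract (1/6)·f_2 from -1/6pq^2 + 5/12qr^2 - 1/6r^2 - 5/12q → 5/12qr^2 + p^2 - 1/3r^2 - 5/12q + 1/6
  leading term qr^2: no divisor's leading term divides it; move 5/12qr^2 to the remainder.
  leading term p^2: no divisor's leading term divides it; move p^2 to the remainder.
  leading term r^2: no divisor's leading term divides it; move -1/3r^2 to the remainder.
  leading term q: no divisor's leading term divides it; move -5/12q to the remainder.
  leading term 1: no divisor's leading term divides it; move 1/6 to the remainder.
  remainder -p^2r^2 + 1/6r^4 + 5/12qr^2 + p^2 - 1/3r^2 - 5/12q + 1/6 ≠ 0; add g_5 = -p^2r^2 + 1/6r^4 + 5/12qr^2 + p^2 - 1/3r^2 - 5/12q + 1/6 to the basis.

S(f_1,g_5): lcm = p^2qr^2. S = 1/6qr^4 + 5/12q^2r^2 + p^2q + 5/2pr^2 - 1/3qr^2 - 5/12q^2 + 1/6q.
  leading term qr^4: no divisor's leading term divides it; move 1/6qr^4 to the remainder.
  leading term q^2r^2: no divisor's leading term divides it; move 5/12q^2r^2 to the remainder.
  leading term p^2q: subtract (5/6)·f_1 from p^2q + 5/2pr^2 - 1/3qr^2 - 5/12q^2 + 1/6q → 5/2pr^2 - 1/3qr^2 - 5/12q^2 - 5/2p + 1/6q
  leading term pr^2: no divisor's leading term divides it; move 5/2pr^2 to the remainder.
  leading term qr^2: no divisor's leading term divides it; move -1/3qr^2 to the remainder.
  leading term q^2: no divisor's leading term divides it; move -5/12q^2 to the remainder.
  leading term p: no divisor's leading term divides it; move -5/2p to the remainder.
  leading term q: no divisor's leading term divides it; move 1/6q to the remainder.
  remainder 1/6qr^4 + 5/12q^2r^2 + 5/2pr^2 - 1/3qr^2 - 5/12q^2 - 5/2p + 1/6q ≠ 0; add g_6 = 1/6qr^4 + 5/12q^2r^2 + 5/2pr^2 - 1/3qr^2 - 5/12q^2 - 5/2p + 1/6q to the basis.

The other S-polynomials (S(f_1,g_4), S(f_2,g_4), S(g_3,g_4), S(f_2,g_5), S(g_3,g_5), S(g_4,g_5), S(f_1,g_6), S(f_2,g_6), S(g_3,g_6), S(g_4,g_6), S(g_5,g_6)) all reduce to 0 modulo the current basis, so we have a Gröbner basis.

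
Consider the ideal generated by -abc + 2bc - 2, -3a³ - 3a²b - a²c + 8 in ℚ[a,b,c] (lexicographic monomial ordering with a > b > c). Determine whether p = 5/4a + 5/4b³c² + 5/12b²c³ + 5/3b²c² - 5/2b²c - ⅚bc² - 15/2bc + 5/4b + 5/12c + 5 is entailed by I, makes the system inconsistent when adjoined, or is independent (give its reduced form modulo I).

First compute the reduced Gröbner basis of I by Buchberger's algorithm.
f_1 = -abc + 2bc - 2, LT = abc.
f_2 = -3a³ - 3a²b - a²c + 8, LT = a³.

S(f_1,f_2): lcm = a³bc. S = -a²b²c - ⅓a²bc² - 2a²bc + 2a² + 8/3bc.
  leading term a²b²c: subtract (ab)·f_1 from -a²b²c - ⅓a²bc² - 2a²bc + 2a² + 8/3bc → -⅓a²bc² - 2a²bc + 2a² - 2ab²c + 2ab + 8/3bc
  leading term a²bc²: subtract (⅓ac)·f_1 from -⅓a²bc² - 2a²bc + 2a² - 2ab²c + 2ab + 8/3bc → -2a²bc + 2a² - 2ab²c - ⅔abc² + 2ab + ⅔ac + 8/3bc
  leading term a²bc: subtract (2a)·f_1 from -2a²bc + 2a² - 2ab²c - ⅔abc² + 2ab + ⅔ac + 8/3bc → 2a² - 2ab²c - ⅔abc² - 4abc + 2ab + ⅔ac + 4a + 8/3bc
  leading term a²: no divisor's leading term divides it; move 2a² to the remainder.
  leading term ab²c: subtract (2b)·f_1 from -2ab²c - ⅔abc² - 4abc + 2ab + ⅔ac + 4a + 8/3bc → -⅔abc² - 4abc + 2ab + ⅔ac + 4a - 4b²c + 8/3bc + 4b
  leading term abc²: subtract (⅔c)·f_1 from -⅔abc² - 4abc + 2ab + ⅔ac + 4a - 4b²c + 8/3bc + 4b → -4abc + 2ab + ⅔ac + 4a - 4b²c - 4/3bc² + 8/3bc + 4b + 4/3c
  leading term abc: subtract (4)·f_1 from -4abc + 2ab + ⅔ac + 4a - 4b²c - 4/3bc² + 8/3bc + 4b + 4/3c → 2ab + ⅔ac + 4a - 4b²c - 4/3bc² - 16/3bc + 4b + 4/3c + 8
  leading term ab: no divisor's leading term divides it; move 2ab to the remainder.
  leading term ac: no divisor's leading term divides it; move ⅔ac to the remainder.
  leading term a: no divisor's leading term divides it; move 4a to the remainder.
  leading term b²c: no divisor's leading term divides it; move -4b²c to the remainder.
  leading term bc²: no divisor's leading term divides it; move -4/3bc² to the remainder.
  leading term bc: no divisor's leading term divides it; move -16/3bc to the remainder.
  leading term b: no divisor's leading term divides it; move 4b to the remainder.
  leading term c: no divisor's leading term divides it; move 4/3c to the remainder.
  leading term 1: no divisor's leading term divides it; move 8 to the remainder.
  remainder 2a² + 2ab + ⅔ac + 4a - 4b²c - 4/3bc² - 16/3bc + 4b + 4/3c + 8 ≠ 0; add h_3 = 2a² + 2ab + ⅔ac + 4a - 4b²c - 4/3bc² - 16/3bc + 4b + 4/3c + 8 to the basis.

S(f_1,h_3): lcm = a²bc. S = -ab²c - ⅓abc² - 4abc + 2a + 2b³c² + ⅔b²c³ + 8/3b²c² - 2b²c - ⅔bc² - 4bc.
  leading term ab²c: subtract (b)·f_1 from -ab²c - ⅓abc² - 4abc + 2a + 2b³c² + ⅔b²c³ + 8/3b²c² - 2b²c - ⅔bc² - 4bc → -⅓abc² - 4abc + 2a + 2b³c² + ⅔b²c³ + 8/3b²c² - 4b²c - ⅔bc² - 4bc + 2b
  leading term abc²: subtract (⅓c)·f_1 from -⅓abc² - 4abc + 2a + 2b³c² + ⅔b²c³ + 8/3b²c² - 4b²c - ⅔bc² - 4bc + 2b → -4abc + 2a + 2b³c² + ⅔b²c³ + 8/3b²c² - 4b²c - 4/3bc² - 4bc + 2b + ⅔c
  leading term abc: subtract (4)·f_1 from -4abc + 2a + 2b³c² + ⅔b²c³ + 8/3b²c² - 4b²c - 4/3bc² - 4bc + 2b + ⅔c → 2a + 2b³c² + ⅔b²c³ + 8/3b²c² - 4b²c - 4/3bc² - 12bc + 2b + ⅔c + 8
  leading term a: no divisor's leading term divides it; move 2a to the remainder.
  leading term b³c²: no divisor's leading term divides it; move 2b³c² to the remainder.
  leading term b²c³: no divisor's leading term divides it; move ⅔b²c³ to the remainder.
  leading term b²c²: no divisor's leading term divides it; move 8/3b²c² to the remainder.
  leading term b²c: no divisor's leading term divides it; move -4b²c to the remainder.
  leading term bc²: no divisor's leading term divides it; move -4/3bc² to the remainder.
  leading term bc: no divisor's leading term divides it; move -12bc to the remainder.
  leading term b: no divisor's leading term divides it; move 2b to the remainder.
  leading term c: no divisor's leading term divides it; move ⅔c to the remainder.
  leading term 1: no divisor's leading term divides it; move 8 to the remainder.
  remainder 2a + 2b³c² + ⅔b²c³ + 8/3b²c² - 4b²c - 4/3bc² - 12bc + 2b + ⅔c + 8 ≠ 0; add h_4 = 2a + 2b³c² + ⅔b²c³ + 8/3b²c² - 4b²c - 4/3bc² - 12bc + 2b + ⅔c + 8 to the basis.

S(f_1,h_4): lcm = abc. S = -b⁴c³ - ⅓b³c⁴ - 4/3b³c³ + 2b³c² + ⅔b²c³ + 6b²c² - b²c - ⅓bc² - 6bc + 2.
  leading term b⁴c³: no divisor's leading term divides it; move -b⁴c³ to the remainder.
  leading term b³c⁴: no divisor's leading term divides it; move -⅓b³c⁴ to the remainder.
  leading term b³c³: no divisor's leading term divides it; move -4/3b³c³ to the remainder.
  leading term b³c²: no divisor's leading term divides it; move 2b³c² to the remainder.
  leading term b²c³: no divisor's leading term divides it; move ⅔b²c³ to the remainder.
  leading term b²c²: no divisor's leading term divides it; move 6b²c² to the remainder.
  leading term b²c: no divisor's leading term divides it; move -b²c to the remainder.
  leading term bc²: no divisor's leading term divides it; move -⅓bc² to the remainder.
  leading term bc: no divisor's leading term divides it; move -6bc to the remainder.
  leading term 1: no divisor's leading term divides it; move 2 to the remainder.
  remainder -b⁴c³ - ⅓b³c⁴ - 4/3b³c³ + 2b³c² + ⅔b²c³ + 6b²c² - b²c - ⅓bc² - 6bc + 2 ≠ 0; add h_5 = -b⁴c³ - ⅓b³c⁴ - 4/3b³c³ + 2b³c² + ⅔b²c³ + 6b²c² - b²c - ⅓bc² - 6bc + 2 to the basis.

The other S-polynomials (S(f_2,h_3), S(f_2,h_4), S(h_3,h_4), S(f_1,h_5), S(f_2,h_5), S(h_3,h_5), S(h_4,h_5)) all reduce to 0 modulo the current basis, so we have a Gröbner basis.
Inter-reduce: drop elements whose leading term is divisible by another's, tail-reduce, and make monic.
Reduced Gröbner basis: {a + b³c² + ⅓b²c³ + 4/3b²c² - 2b²c - ⅔bc² - 6bc + b + ⅓c + 4, b⁴c³ + ⅓b³c⁴ + 4/3b³c³ - 2b³c² - ⅔b²c³ - 6b²c² + b²c + ⅓bc² + 6bc - 2}.
Label its elements g_1 = a + b³c² + ⅓b²c³ + 4/3b²c² - 2b²c - ⅔bc² - 6bc + b + ⅓c + 4, g_2 = b⁴c³ + ⅓b³c⁴ + 4/3b³c³ - 2b³c² - ⅔b²c³ - 6b²c² + b²c + ⅓bc² + 6bc - 2.

Reduce p = 5/4a + 5/4b³c² + 5/12b²c³ + 5/3b²c² - 5/2b²c - ⅚bc² - 15/2bc + 5/4b + 5/12c + 5 modulo G:
  leading term a: subtract (5/4)·g_1 from 5/4a + 5/4b³c² + 5/12b²c³ + 5/3b²c² - 5/2b²c - ⅚bc² - 15/2bc + 5/4b + 5/12c + 5 → 0
  normal form = 0.
Since the normal form is 0, p ∈ I.

5/4a + 5/4b³c² + 5/12b²c³ + 5/3b²c² - 5/2b²c - ⅚bc² - 15/2bc + 5/4b + 5/12c + 5 lies in I (it reduces to 0).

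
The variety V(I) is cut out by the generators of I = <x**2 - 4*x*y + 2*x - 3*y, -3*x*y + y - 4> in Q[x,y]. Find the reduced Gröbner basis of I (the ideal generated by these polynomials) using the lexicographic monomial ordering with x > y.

f_1 = x**2 - 4*x*y + 2*x - 3*y, LT = x**2.
f_2 = -3*x*y + y - 4, LT = x*y.

S(f_1,f_2): lcm = x**2*y. S = -4*x*y**2 + 7/3*x*y - 4/3*x - 3*y**2.
  reduce S modulo (f_1, f_2):
  remainder -4/3*x - 13/3*y**2 + 55/9*y - 28/9 ≠ 0; add g_3 = -4/3*x - 13/3*y**2 + 55/9*y - 28/9 to the basis.

S(f_2,g_3): lcm = x*y. S = -13/4*y**3 + 55/12*y**2 - 8/3*y + 4/3.
  reduce S modulo (f_1, f_2, g_3):
  remainder -13/4*y**3 + 55/12*y**2 - 8/3*y + 4/3 ≠ 0; add g_4 = -13/4*y**3 + 55/12*y**2 - 8/3*y + 4/3 to the basis.

The other S-polynomials (S(f_1,g_3), S(f_1,g_4), S(f_2,g_4), S(g_3,g_4)) all reduce to 0 modulo the current basis, so we have a Gröbner basis.
Inter-reduce: drop elements whose leading term is divisible by another's, tail-reduce, and make monic.

G = {x + 13/4*y**2 - 55/12*y + 7/3, y**3 - 55/39*y**2 + 32/39*y - 16/39}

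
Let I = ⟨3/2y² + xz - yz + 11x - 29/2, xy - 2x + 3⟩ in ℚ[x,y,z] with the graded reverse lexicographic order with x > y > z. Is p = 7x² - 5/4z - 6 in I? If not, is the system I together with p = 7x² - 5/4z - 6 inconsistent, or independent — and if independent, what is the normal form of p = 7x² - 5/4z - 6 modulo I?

First compute the reduced Gröbner basis of I by Buchberger's algorithm.
f_1 = 3/2y² + xz - yz + 11x - 29/2, LT = y².
f_2 = xy - 2x + 3, LT = xy.

S(f_1,f_2): lcm = xy². S = ⅔x²z - ⅔xyz + 22/3x² + 2xy - 29/3x - 3y.
  reduce S modulo (f_1, f_2):
  remainder ⅔x²z + 22/3x² - 4/3xz - 17/3x - 3y + 2z - 6 ≠ 0; add h_3 = ⅔x²z + 22/3x² - 4/3xz - 17/3x - 3y + 2z - 6 to the basis.

The other S-polynomials (S(f_1,h_3), S(f_2,h_3)) all reduce to 0 modulo the current basis, so we have a Gröbner basis.
Inter-reduce: drop elements whose leading term is divisible by another's, tail-reduce, and make monic.
Reduced Gröbner basis: {x²z + 11x² - 2xz - 17/2x - 9/2y + 3z - 9, xy - 2x + 3, y² + ⅔xz - ⅔yz + 22/3x - 29/3}.
Label its elements g_1 = x²z + 11x² - 2xz - 17/2x - 9/2y + 3z - 9, g_2 = xy - 2x + 3, g_3 = y² + ⅔xz - ⅔yz + 22/3x - 29/3.

Reduce p = 7x² - 5/4z - 6 modulo G:
  leading term x²: no divisor's leading term divides it; move 7x² to the remainder.
  leading term z: no divisor's leading term divides it; move -5/4z to the remainder.
  leading term 1: no divisor's leading term divides it; move -6 to the remainder.
  normal form = 7x² - 5/4z - 6.
The normal form is nonzero, so p ∉ I. Since p minus its normal form lies in I, I + (p) = I + (r) where r = 7x² - 5/4z - 6; decide whether this ideal is the whole ring.
Run Buchberger on G together with r (pairs among the g_i already reduce to 0 since G is a Gröbner basis):
g_1 = x²z + 11x² - 2xz - 17/2x - 9/2y + 3z - 9, LT = x²z.
g_2 = xy - 2x + 3, LT = xy.
g_3 = y² + ⅔xz - ⅔yz + 22/3x - 29/3, LT = y².
r = 7x² - 5/4z - 6, LT = x².

S(g_1,r): lcm = x²z. S = 11x² - 2xz + 5/28z² - 17/2x - 9/2y + 27/7z - 9.
  reduce S modulo (g_1, g_2, g_3, r):
  remainder -2xz + 5/28z² - 17/2x - 9/2y + 163/28z + 3/7 ≠ 0; add m_5 = -2xz + 5/28z² - 17/2x - 9/2y + 163/28z + 3/7 to the basis.

S(g_2,r): lcm = x²y. S = -2x² + 5/28yz + 3x + 6/7y.
  reduce S modulo (g_1, g_2, g_3, r, m_5):
  remainder 5/28yz + 3x + 6/7y - 5/14z - 12/7 ≠ 0; add m_6 = 5/28yz + 3x + 6/7y - 5/14z - 12/7 to the basis.

S(g_1,m_5): lcm = x²z. S = 5/56xz² + 27/4x² - 9/4xy + 51/56xz - 58/7x - 9/2y + 3z - 9.
  reduce S modulo (g_1, g_2, g_3, r, m_5, m_6):
  remainder 25/3136z³ + 3855/12544z² - 10455/896x - 4239/896y + 67349/12544z + 771/448 ≠ 0; add m_7 = 25/3136z³ + 3855/12544z² - 10455/896x - 4239/896y + 67349/12544z + 771/448 to the basis.

The other S-polynomials (S(g_1,g_2), S(g_1,g_3), S(g_2,g_3), S(g_3,r), S(g_2,m_5), S(g_3,m_5), S(r,m_5), S(g_1,m_6), S(g_2,m_6), S(g_3,m_6), S(r,m_6), S(m_5,m_6), S(g_1,m_7), S(g_2,m_7), S(g_3,m_7), S(r,m_7), S(m_5,m_7), S(m_6,m_7)) all reduce to 0 modulo the current basis, so we have a Gröbner basis.
Inter-reduce: drop elements whose leading term is divisible by another's, tail-reduce, and make monic.
Reduced Gröbner basis: {z³ + 771/20z² - 14637/10x - 29673/50y + 67349/100z + 5397/25, x² - 5/28z - 6/7, xy - 2x + 3, y² + 5/84z² + 157/10x + 17/10y + 17/28z - 1672/105, xz - 5/56z² + 17/4x + 9/4y - 163/56z - 3/14, yz + 84/5x + 24/5y - 2z - 48/5}.
The reduced Gröbner basis of I + (p) is {z³ + 771/20z² - 14637/10x - 29673/50y + 67349/100z + 5397/25, x² - 5/28z - 6/7, xy - 2x + 3, y² + 5/84z² + 157/10x + 17/10y + 17/28z - 1672/105, xz - 5/56z² + 17/4x + 9/4y - 163/56z - 3/14, yz + 84/5x + 24/5y - 2z - 48/5} ≠ {1}, a proper ideal, so the enlarged system stays consistent: p is independent of I, with normal form 7x² - 5/4z - 6.

7x² - 5/4z - 6 is independent of I; its normal form modulo I is 7x² - 5/4z - 6.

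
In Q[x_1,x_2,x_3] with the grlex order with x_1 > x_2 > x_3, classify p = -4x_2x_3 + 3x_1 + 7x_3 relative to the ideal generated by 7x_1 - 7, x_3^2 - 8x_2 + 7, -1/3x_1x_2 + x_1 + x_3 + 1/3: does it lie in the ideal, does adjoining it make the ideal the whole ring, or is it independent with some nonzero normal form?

-4x_2x_3 + 3x_1 + 7x_3 is independent of I; its normal form modulo I is -297x_3 - 297.

First compute the reduced Gröbner basis of I by Buchberger's algorithm.
f_1 = 7x_1 - 7, LT = x_1.
f_2 = x_3^2 - 8x_2 + 7, LT = x_3^2.
f_3 = -1/3x_1x_2 + x_1 + x_3 + 1/3, LT = x_1x_2.

S(f_1,f_3): lcm = x_1x_2. S = 3x_1 - x_2 + 3x_3 + 1.
  leading term x_1: subtract (3/7)·f_1 from 3x_1 - x_2 + 3x_3 + 1 → -x_2 + 3x_3 + 4
  leading term x_2: no divisor's leading term divides it; move -x_2 to the remainder.
  leading term x_3: no divisor's leading term divides it; move 3x_3 to the remainder.
  leading term 1: no divisor's leading term divides it; move 4 to the remainder.
  remainder -x_2 + 3x_3 + 4 ≠ 0; add h_4 = -x_2 + 3x_3 + 4 to the basis.

The other S-polynomials (S(f_1,f_2), S(f_2,f_3), S(f_1,h_4), S(f_2,h_4), S(f_3,h_4)) all reduce to 0 modulo the current basis, so we have a Gröbner basis.
Inter-reduce: drop elements whose leading term is divisible by another's, tail-reduce, and make monic.
Reduced Gröbner basis: {x_3^2 - 24x_3 - 25, x_1 - 1, x_2 - 3x_3 - 4}.
Label its elements g_1 = x_3^2 - 24x_3 - 25, g_2 = x_1 - 1, g_3 = x_2 - 3x_3 - 4.

Reduce p = -4x_2x_3 + 3x_1 + 7x_3 modulo G:
  leading term x_2x_3: subtract (-4x_3)·g_3 from -4x_2x_3 + 3x_1 + 7x_3 → -12x_3^2 + 3x_1 - 9x_3
  leading term x_3^2: subtract (-12)·g_1 from -12x_3^2 + 3x_1 - 9x_3 → 3x_1 - 297x_3 - 300
  leading term x_1: subtract (3)·g_2 from 3x_1 - 297x_3 - 300 → -297x_3 - 297
  leading term x_3: no divisor's leading term divides it; move -297x_3 to the remainder.
  leading term 1: no divisor's leading term divides it; move -297 to the remainder.
  normal form = -297x_3 - 297.
The normal form is nonzero, so p ∉ I. Since p minus its normal form lies in I, I + (p) = I + (r) where r = -297x_3 - 297; decide whether this ideal is the whole ring.
Run Buchberger on G together with r (pairs among the g_i already reduce to 0 since G is a Gröbner basis):
g_1 = x_3^2 - 24x_3 - 25, LT = x_3^2.
g_2 = x_1 - 1, LT = x_1.
g_3 = x_2 - 3x_3 - 4, LT = x_2.
r = -297x_3 - 297, LT = x_3.

The S-polynomials (S(g_1,g_2), S(g_1,g_3), S(g_1,r), S(g_2,g_3), S(g_2,r), S(g_3,r)) all reduce to 0 modulo the current basis, so we have a Gröbner basis.
Inter-reduce: drop elements whose leading term is divisible by another's, tail-reduce, and make monic.
Reduced Gröbner basis: {x_1 - 1, x_2 - 1, x_3 + 1}.
The reduced Gröbner basis of I + (p) is {x_1 - 1, x_2 - 1, x_3 + 1} ≠ {1}, a proper ideal, so the enlarged system stays consistent: p is independent of I, with normal form -297x_3 - 297.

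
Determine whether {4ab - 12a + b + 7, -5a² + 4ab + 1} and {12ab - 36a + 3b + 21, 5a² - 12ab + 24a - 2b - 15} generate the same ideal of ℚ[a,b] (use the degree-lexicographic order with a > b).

For a fixed monomial order, each ideal has a unique reduced Gröbner basis; comparing bases decides equality.
Buchberger on the first generating set:
f_1 = 4ab - 12a + b + 7, LT = ab.
f_2 = -5a² + 4ab + 1, LT = a².

S(f_1,f_2): lcm = a²b. S = ⅘ab² - 3a² + ¼ab + 7/4a + ⅕b.
  leading term ab²: subtract (⅕b)·f_1 from ⅘ab² - 3a² + ¼ab + 7/4a + ⅕b → -3a² + 53/20ab - ⅕b² + 7/4a - 6/5b
  leading term a²: subtract (⅗)·f_2 from -3a² + 53/20ab - ⅕b² + 7/4a - 6/5b → ¼ab - ⅕b² + 7/4a - 6/5b - ⅗
  leading term ab: subtract (1/16)·f_1 from ¼ab - ⅕b² + 7/4a - 6/5b - ⅗ → -⅕b² + 5/2a - 101/80b - 83/80
  leading term b²: no divisor's leading term divides it; move -⅕b² to the remainder.
  leading term a: no divisor's leading term divides it; move 5/2a to the remainder.
  leading term b: no divisor's leading term divides it; move -101/80b to the remainder.
  leading term 1: no divisor's leading term divides it; move -83/80 to the remainder.
  remainder -⅕b² + 5/2a - 101/80b - 83/80 ≠ 0; add g_3 = -⅕b² + 5/2a - 101/80b - 83/80 to the basis.

The other S-polynomials (S(f_1,g_3), S(f_2,g_3)) all reduce to 0 modulo the current basis, so we have a Gröbner basis.
Inter-reduce: drop elements whose leading term is divisible by another's, tail-reduce, and make monic.
Reduced Gröbner basis: {a² - 12/5a + ⅕b + 6/5, ab - 3a + ¼b + 7/4, b² - 25/2a + 101/16b + 83/16}.

Buchberger on the second generating set:
h_1 = 12ab - 36a + 3b + 21, LT = ab.
h_2 = 5a² - 12ab + 24a - 2b - 15, LT = a².

S(h_1,h_2): lcm = a²b. S = 12/5ab² - 3a² - 91/20ab + ⅖b² + 7/4a + 3b.
  leading term ab²: subtract (⅕b)·h_1 from 12/5ab² - 3a² - 91/20ab + ⅖b² + 7/4a + 3b → -3a² + 53/20ab - ⅕b² + 7/4a - 6/5b
  leading term a²: subtract (-⅗)·h_2 from -3a² + 53/20ab - ⅕b² + 7/4a - 6/5b → -91/20ab - ⅕b² + 323/20a - 12/5b - 9
  leading term ab: subtract (-91/240)·h_1 from -91/20ab - ⅕b² + 323/20a - 12/5b - 9 → -⅕b² + 5/2a - 101/80b - 83/80
  leading term b²: no divisor's leading term divides it; move -⅕b² to the remainder.
  leading term a: no divisor's leading term divides it; move 5/2a to the remainder.
  leading term b: no divisor's leading term divides it; move -101/80b to the remainder.
  leading term 1: no divisor's leading term divides it; move -83/80 to the remainder.
  remainder -⅕b² + 5/2a - 101/80b - 83/80 ≠ 0; add k_3 = -⅕b² + 5/2a - 101/80b - 83/80 to the basis.

The other S-polynomials (S(h_1,k_3), S(h_2,k_3)) all reduce to 0 modulo the current basis, so we have a Gröbner basis.
Inter-reduce: drop elements whose leading term is divisible by another's, tail-reduce, and make monic.
Reduced Gröbner basis: {a² - 12/5a + ⅕b + 6/5, ab - 3a + ¼b + 7/4, b² - 25/2a + 101/16b + 83/16}.

The two bases agree; hence the ideals are identical.

Yes, the ideals are equal.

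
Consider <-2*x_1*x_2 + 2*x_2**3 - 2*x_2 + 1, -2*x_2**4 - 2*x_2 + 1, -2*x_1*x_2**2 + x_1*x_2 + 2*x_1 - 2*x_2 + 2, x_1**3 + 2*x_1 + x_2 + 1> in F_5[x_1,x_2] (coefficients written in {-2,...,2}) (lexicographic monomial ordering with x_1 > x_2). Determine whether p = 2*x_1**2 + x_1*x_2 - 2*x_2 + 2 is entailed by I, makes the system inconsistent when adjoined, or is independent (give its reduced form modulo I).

First compute the reduced Gröbner basis of I by Buchberger's algorithm.
f_1 = -2*x_1*x_2 + 2*x_2**3 - 2*x_2 + 1, LT = x_1*x_2.
f_2 = -2*x_2**4 - 2*x_2 + 1, LT = x_2**4.
f_3 = -2*x_1*x_2**2 + x_1*x_2 + 2*x_1 - 2*x_2 + 2, LT = x_1*x_2**2.
f_4 = x_1**3 + 2*x_1 + x_2 + 1, LT = x_1**3.

S(f_1,f_2): lcm = x_1*x_2**4. S = -x_1*x_2 - 2*x_1 - x_2**6 + x_2**4 + 2*x_2**3.
  leading term x_1*x_2: subtract (-2)·f_1 from -x_1*x_2 - 2*x_1 - x_2**6 + x_2**4 + 2*x_2**3 → -2*x_1 - x_2**6 + x_2**4 + x_2**3 + x_2 + 2
  leading term x_1: no divisor's leading term divides it; move -2*x_1 to the remainder.
  leading term x_2**6: subtract (-2*x_2**2)·f_2 from -x_2**6 + x_2**4 + x_2**3 + x_2 + 2 → x_2**4 + 2*x_2**3 + 2*x_2**2 + x_2 + 2
  leading term x_2**4: subtract (2)·f_2 from x_2**4 + 2*x_2**3 + 2*x_2**2 + x_2 + 2 → 2*x_2**3 + 2*x_2**2
  leading term x_2**3: no divisor's leading term divides it; move 2*x_2**3 to the remainder.
  leading term x_2**2: no divisor's leading term divides it; move 2*x_2**2 to the remainder.
  remainder -2*x_1 + 2*x_2**3 + 2*x_2**2 ≠ 0; add h_5 = -2*x_1 + 2*x_2**3 + 2*x_2**2 to the basis.

S(f_1,f_3): lcm = x_1*x_2**2. S = -2*x_1*x_2 + x_1 - x_2**4 + x_2**2 + x_2 + 1.
  leading term x_1*x_2: subtract (1)·f_1 from -2*x_1*x_2 + x_1 - x_2**4 + x_2**2 + x_2 + 1 → x_1 - x_2**4 - 2*x_2**3 + x_2**2 - 2*x_2
  leading term x_1: subtract (2)·h_5 from x_1 - x_2**4 - 2*x_2**3 + x_2**2 - 2*x_2 → -x_2**4 - x_2**3 + 2*x_2**2 - 2*x_2
  leading term x_2**4: subtract (-2)·f_2 from -x_2**4 - x_2**3 + 2*x_2**2 - 2*x_2 → -x_2**3 + 2*x_2**2 - x_2 + 2
  leading term x_2**3: no divisor's leading term divides it; move -x_2**3 to the remainder.
  leading term x_2**2: no divisor's leading term divides it; move 2*x_2**2 to the remainder.
  leading term x_2: no divisor's leading term divides it; move -x_2 to the remainder.
  leading term 1: no divisor's leading term divides it; move 2 to the remainder.
  remainder -x_2**3 + 2*x_2**2 - x_2 + 2 ≠ 0; add h_6 = -x_2**3 + 2*x_2**2 - x_2 + 2 to the basis.

S(f_1,f_4): lcm = x_1**3*x_2. S = -x_1**2*x_2**3 + x_1**2*x_2 + 2*x_1**2 - 2*x_1*x_2 - x_2**2 - x_2.
  leading term x_1**2*x_2**3: subtract (-2*x_1*x_2**2)·f_1 from -x_1**2*x_2**3 + x_1**2*x_2 + 2*x_1**2 - 2*x_1*x_2 - x_2**2 - x_2 → x_1**2*x_2 + 2*x_1**2 - x_1*x_2**5 + x_1*x_2**3 + 2*x_1*x_2**2 - 2*x_1*x_2 - x_2**2 - x_2
  leading term x_1**2*x_2: subtract (2*x_1)·f_1 from x_1**2*x_2 + 2*x_1**2 - x_1*x_2**5 + x_1*x_2**3 + 2*x_1*x_2**2 - 2*x_1*x_2 - x_2**2 - x_2 → 2*x_1**2 - x_1*x_2**5 + 2*x_1*x_2**3 + 2*x_1*x_2**2 + 2*x_1*x_2 - 2*x_1 - x_2**2 - x_2
  leading term x_1**2: subtract (-x_1)·h_5 from 2*x_1**2 - x_1*x_2**5 + 2*x_1*x_2**3 + 2*x_1*x_2**2 + 2*x_1*x_2 - 2*x_1 - x_2**2 - x_2 → -x_1*x_2**5 - x_1*x_2**3 - x_1*x_2**2 + 2*x_1*x_2 - 2*x_1 - x_2**2 - x_2
  leading term x_1*x_2**5: subtract (-2*x_2**4)·f_1 from -x_1*x_2**5 - x_1*x_2**3 - x_1*x_2**2 + 2*x_1*x_2 - 2*x_1 - x_2**2 - x_2 → -x_1*x_2**3 - x_1*x_2**2 + 2*x_1*x_2 - 2*x_1 - x_2**7 + x_2**5 + 2*x_2**4 - x_2**2 - x_2
  leading term x_1*x_2**3: subtract (-2*x_2**2)·f_1 from -x_1*x_2**3 - x_1*x_2**2 + 2*x_1*x_2 - 2*x_1 - x_2**7 + x_2**5 + 2*x_2**4 - x_2**2 - x_2 → -x_1*x_2**2 + 2*x_1*x_2 - 2*x_1 - x_2**7 + 2*x_2**4 + x_2**3 + x_2**2 - x_2
  leading term x_1*x_2**2: subtract (-2*x_2)·f_1 from -x_1*x_2**2 + 2*x_1*x_2 - 2*x_1 - x_2**7 + 2*x_2**4 + x_2**3 + x_2**2 - x_2 → 2*x_1*x_2 - 2*x_1 - x_2**7 + x_2**4 + x_2**3 + 2*x_2**2 + x_2
  leading term x_1*x_2: subtract (-1)·f_1 from 2*x_1*x_2 - 2*x_1 - x_2**7 + x_2**4 + x_2**3 + 2*x_2**2 + x_2 → -2*x_1 - x_2**7 + x_2**4 - 2*x_2**3 + 2*x_2**2 - x_2 + 1
  leading term x_1: subtract (1)·h_5 from -2*x_1 - x_2**7 + x_2**4 - 2*x_2**3 + 2*x_2**2 - x_2 + 1 → -x_2**7 + x_2**4 + x_2**3 - x_2 + 1
  leading term x_2**7: subtract (-2*x_2**3)·f_2 from -x_2**7 + x_2**4 + x_2**3 - x_2 + 1 → 2*x_2**4 - 2*x_2**3 - x_2 + 1
  leading term x_2**4: subtract (-1)·f_2 from 2*x_2**4 - 2*x_2**3 - x_2 + 1 → -2*x_2**3 + 2*x_2 + 2
  leading term x_2**3: subtract (2)·h_6 from -2*x_2**3 + 2*x_2 + 2 → x_2**2 - x_2 - 2
  leading term x_2**2: no divisor's leading term divides it; move x_2**2 to the remainder.
  leading term x_2: no divisor's leading term divides it; move -x_2 to the remainder.
  leading term 1: no divisor's leading term divides it; move -2 to the remainder.
  remainder x_2**2 - x_2 - 2 ≠ 0; add h_7 = x_2**2 - x_2 - 2 to the basis.

S(f_2,f_3): lcm = x_1*x_2**4. S = -2*x_1*x_2**3 + x_1*x_2**2 + x_1*x_2 + 2*x_1 - x_2**3 + x_2**2.
  leading term x_1*x_2**3: subtract (x_2**2)·f_1 from -2*x_1*x_2**3 + x_1*x_2**2 + x_1*x_2 + 2*x_1 - x_2**3 + x_2**2 → x_1*x_2**2 + x_1*x_2 + 2*x_1 - 2*x_2**5 + x_2**3
  leading term x_1*x_2**2: subtract (2*x_2)·f_1 from x_1*x_2**2 + x_1*x_2 + 2*x_1 - 2*x_2**5 + x_2**3 → x_1*x_2 + 2*x_1 - 2*x_2**5 + x_2**4 + x_2**3 - x_2**2 - 2*x_2
  leading term x_1*x_2: subtract (2)·f_1 from x_1*x_2 + 2*x_1 - 2*x_2**5 + x_2**4 + x_2**3 - x_2**2 - 2*x_2 → 2*x_1 - 2*x_2**5 + x_2**4 + 2*x_2**3 - x_2**2 + 2*x_2 - 2
  leading term x_1: subtract (-1)·h_5 from 2*x_1 - 2*x_2**5 + x_2**4 + 2*x_2**3 - x_2**2 + 2*x_2 - 2 → -2*x_2**5 + x_2**4 - x_2**3 + x_2**2 + 2*x_2 - 2
  leading term x_2**5: subtract (x_2)·f_2 from -2*x_2**5 + x_2**4 - x_2**3 + x_2**2 + 2*x_2 - 2 → x_2**4 - x_2**3 - 2*x_2**2 + x_2 - 2
  leading term x_2**4: subtract (2)·f_2 from x_2**4 - x_2**3 - 2*x_2**2 + x_2 - 2 → -x_2**3 - 2*x_2**2 + 1
  leading term x_2**3: subtract (1)·h_6 from -x_2**3 - 2*x_2**2 + 1 → x_2**2 + x_2 - 1
  leading term x_2**2: subtract (1)·h_7 from x_2**2 + x_2 - 1 → 2*x_2 + 1
  leading term x_2: no divisor's leading term divides it; move 2*x_2 to the remainder.
  leading term 1: no divisor's leading term divides it; move 1 to the remainder.
  remainder 2*x_2 + 1 ≠ 0; add h_8 = 2*x_2 + 1 to the basis.

The other S-polynomials (S(f_2,f_4), S(f_3,f_4), S(f_1,h_5), S(f_2,h_5), S(f_3,h_5), S(f_4,h_5), S(f_1,h_6), S(f_2,h_6), S(f_3,h_6), S(f_4,h_6), S(h_5,h_6), S(f_1,h_7), S(f_2,h_7), S(f_3,h_7), S(f_4,h_7), S(h_5,h_7), S(h_6,h_7), S(f_1,h_8), S(f_2,h_8), S(f_3,h_8), S(f_4,h_8), S(h_5,h_8), S(h_6,h_8), S(h_7,h_8)) all reduce to 0 modulo the current basis, so we have a Gröbner basis.
Inter-reduce: drop elements whose leading term is divisible by another's, tail-reduce, and make monic.
Reduced Gröbner basis: {x_1 - 2, x_2 - 2}.
Label its elements g_1 = x_1 - 2, g_2 = x_2 - 2.

Reduce p = 2*x_1**2 + x_1*x_2 - 2*x_2 + 2 modulo G:
  leading term x_1**2: subtract (2*x_1)·g_1 from 2*x_1**2 + x_1*x_2 - 2*x_2 + 2 → x_1*x_2 - x_1 - 2*x_2 + 2
  leading term x_1*x_2: subtract (x_2)·g_1 from x_1*x_2 - x_1 - 2*x_2 + 2 → -x_1 + 2
  leading term x_1: subtract (-1)·g_1 from -x_1 + 2 → 0
  normal form = 0.
Since the normal form is 0, p ∈ I.

2*x_1**2 + x_1*x_2 - 2*x_2 + 2 lies in I (it reduces to 0).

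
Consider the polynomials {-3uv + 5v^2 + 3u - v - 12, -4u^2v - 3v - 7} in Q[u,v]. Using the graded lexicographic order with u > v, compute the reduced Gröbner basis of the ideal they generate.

G = {u^3 - 4u^2 + 5/2u - 35/12v - 29/12, v^3 + 9/25u^2 + 3/5v^2 - 24/25u - 229/100v - 129/100, uv - 5/3v^2 - u + 1/3v + 4}

This is the nonlinear analogue of row-reducing a linear system.

f_1 = -3uv + 5v^2 + 3u - v - 12, LT = uv.
f_2 = -4u^2v - 3v - 7, LT = u^2v.

S(f_1,f_2): lcm = u^2v. S = -5/3uv^2 - u^2 + 1/3uv + 4u - 3/4v - 7/4.
  leading term uv^2: subtract (5/9v)·f_1 from -5/3uv^2 - u^2 + 1/3uv + 4u - 3/4v - 7/4 → -25/9v^3 - u^2 - 4/3uv + 5/9v^2 + 4u + 71/12v - 7/4
  leading term v^3: no divisor's leading term divides it; move -25/9v^3 to the remainder.
  leading term u^2: no divisor's leading term divides it; move -u^2 to the remainder.
  leading term uv: subtract (4/9)·f_1 from -4/3uv + 5/9v^2 + 4u + 71/12v - 7/4 → -5/3v^2 + 8/3u + 229/36v + 43/12
  leading term v^2: no divisor's leading term divides it; move -5/3v^2 to the remainder.
  leading term u: no divisor's leading term divides it; move 8/3u to the remainder.
  leading term v: no divisor's leading term divides it; move 229/36v to the remainder.
  leading term 1: no divisor's leading term divides it; move 43/12 to the remainder.
  remainder -25/9v^3 - u^2 - 5/3v^2 + 8/3u + 229/36v + 43/12 ≠ 0; add g_3 = -25/9v^3 - u^2 - 5/3v^2 + 8/3u + 229/36v + 43/12 to the basis.

S(f_1,g_3): lcm = uv^3. S = -5/3v^4 - 9/25u^3 - 8/5uv^2 + 1/3v^3 + 24/25u^2 + 229/100uv + 4v^2 + 129/100u.
  leading term v^4: subtract (3/5v)·g_3 from -5/3v^4 - 9/25u^3 - 8/5uv^2 + 1/3v^3 + 24/25u^2 + 229/100uv + 4v^2 + 129/100u → -9/25u^3 + 3/5u^2v - 8/5uv^2 + 4/3v^3 + 24/25u^2 + 69/100uv + 11/60v^2 + 129/100u - 43/20v
  leading term u^3: no divisor's leading term divides it; move -9/25u^3 to the remainder.
  leading term u^2v: subtract (-1/5u)·f_1 from 3/5u^2v - 8/5uv^2 + 4/3v^3 + 24/25u^2 + 69/100uv + 11/60v^2 + 129/100u - 43/20v → -3/5uv^2 + 4/3v^3 + 39/25u^2 + 49/100uv + 11/60v^2 - 111/100u - 43/20v
  leading term uv^2: subtract (1/5v)·f_1 from -3/5uv^2 + 4/3v^3 + 39/25u^2 + 49/100uv + 11/60v^2 - 111/100u - 43/20v → 1/3v^3 + 39/25u^2 - 11/100uv + 23/60v^2 - 111/100u + 1/4v
  leading term v^3: subtract (-3/25)·g_3 from 1/3v^3 + 39/25u^2 - 11/100uv + 23/60v^2 - 111/100u + 1/4v → 36/25u^2 - 11/100uv + 11/60v^2 - 79/100u + 76/75v + 43/100
  leading term u^2: no divisor's leading term divides it; move 36/25u^2 to the remainder.
  leading term uv: subtract (11/300)·f_1 from -11/100uv + 11/60v^2 - 79/100u + 76/75v + 43/100 → -9/10u + 21/20v + 87/100
  leading term u: no divisor's leading term divides it; move -9/10u to the remainder.
  leading term v: no divisor's leading term divides it; move 21/20v to the remainder.
  leading term 1: no divisor's leading term divides it; move 87/100 to the remainder.
  remainder -9/25u^3 + 36/25u^2 - 9/10u + 21/20v + 87/100 ≠ 0; add g_4 = -9/25u^3 + 36/25u^2 - 9/10u + 21/20v + 87/100 to the basis.

The other S-polynomials (S(f_2,g_3), S(f_1,g_4), S(f_2,g_4), S(g_3,g_4)) all reduce to 0 modulo the current basis, so we have a Gröbner basis.
Inter-reduce: drop elements whose leading term is divisible by another's, tail-reduce, and make monic.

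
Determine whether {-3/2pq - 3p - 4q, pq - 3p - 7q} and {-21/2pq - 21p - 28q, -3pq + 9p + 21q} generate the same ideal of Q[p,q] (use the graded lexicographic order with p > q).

Yes, the ideals are equal.

Equality of ideals is decidable: compute both reduced Gröbner bases (unique for the ordering) and check whether they agree.
Buchberger on the first generating set:
f_1 = -3/2pq - 3p - 4q, LT = pq.
f_2 = pq - 3p - 7q, LT = pq.

S(f_1,f_2): lcm = pq. S = 5p + 29/3q.
  leading term p: no divisor's leading term divides it; move 5p to the remainder.
  leading term q: no divisor's leading term divides it; move 29/3q to the remainder.
  remainder 5p + 29/3q ≠ 0; add g_3 = 5p + 29/3q to the basis.

S(f_1,g_3): lcm = pq. S = -29/15q^2 + 2p + 8/3q.
  leading term q^2: no divisor's leading term divides it; move -29/15q^2 to the remainder.
  leading term p: subtract (2/5)·g_3 from 2p + 8/3q → -6/5q
  leading term q: no divisor's leading term divides it; move -6/5q to the remainder.
  remainder -29/15q^2 - 6/5q ≠ 0; add g_4 = -29/15q^2 - 6/5q to the basis.

S(f_2,g_3): lcm = pq. S = -29/15q^2 - 3p - 7q.
  leading term q^2: subtract (1)·g_4 from -29/15q^2 - 3p - 7q → -3p - 29/5q
  leading term p: subtract (-3/5)·g_3 from -3p - 29/5q → 0
  remainder 0.

S(f_1,g_4): lcm = pq^2. S = 40/29pq + 8/3q^2.
  leading term pq: subtract (-80/87)·f_1 from 40/29pq + 8/3q^2 → 8/3q^2 - 80/29p - 320/87q
  leading term q^2: subtract (-40/29)·g_4 from 8/3q^2 - 80/29p - 320/87q → -80/29p - 16/3q
  leading term p: subtract (-16/29)·g_3 from -80/29p - 16/3q → 0
  remainder 0.

S(f_2,g_4): lcm = pq^2. S = -105/29pq - 7q^2.
  leading term pq: subtract (70/29)·f_1 from -105/29pq - 7q^2 → -7q^2 + 210/29p + 280/29q
  leading term q^2: subtract (105/29)·g_4 from -7q^2 + 210/29p + 280/29q → 210/29p + 14q
  leading term p: subtract (42/29)·g_3 from 210/29p + 14q → 0
  remainder 0.

S(g_3,g_4): leading monomials are coprime, so the S-polynomial reduces to 0 (Buchberger's first criterion).
Every S-polynomial of the final basis reduces to 0, so we have a Gröbner basis.
Inter-reduce: drop elements whose leading term is divisible by another's, tail-reduce, and make monic.
Reduced Gröbner basis: {q^2 + 18/29q, p + 29/15q}.

Buchberger on the second generating set:
h_1 = -21/2pq - 21p - 28q, LT = pq.
h_2 = -3pq + 9p + 21q, LT = pq.

S(h_1,h_2): lcm = pq. S = 5p + 29/3q.
  leading term p: no divisor's leading term divides it; move 5p to the remainder.
  leading term q: no divisor's leading term divides it; move 29/3q to the remainder.
  remainder 5p + 29/3q ≠ 0; add k_3 = 5p + 29/3q to the basis.

S(h_1,k_3): lcm = pq. S = -29/15q^2 + 2p + 8/3q.
  leading term q^2: no divisor's leading term divides it; move -29/15q^2 to the remainder.
  leading term p: subtract (2/5)·k_3 from 2p + 8/3q → -6/5q
  leading term q: no divisor's leading term divides it; move -6/5q to the remainder.
  remainder -29/15q^2 - 6/5q ≠ 0; add k_4 = -29/15q^2 - 6/5q to the basis.

S(h_2,k_3): lcm = pq. S = -29/15q^2 - 3p - 7q.
  leading term q^2: subtract (1)·k_4 from -29/15q^2 - 3p - 7q → -3p - 29/5q
  leading term p: subtract (-3/5)·k_3 from -3p - 29/5q → 0
  remainder 0.

S(h_1,k_4): lcm = pq^2. S = 40/29pq + 8/3q^2.
  leading term pq: subtract (-80/609)·h_1 from 40/29pq + 8/3q^2 → 8/3q^2 - 80/29p - 320/87q
  leading term q^2: subtract (-40/29)·k_4 from 8/3q^2 - 80/29p - 320/87q → -80/29p - 16/3q
  leading term p: subtract (-16/29)·k_3 from -80/29p - 16/3q → 0
  remainder 0.

S(h_2,k_4): lcm = pq^2. S = -105/29pq - 7q^2.
  leading term pq: subtract (10/29)·h_1 from -105/29pq - 7q^2 → -7q^2 + 210/29p + 280/29q
  leading term q^2: subtract (105/29)·k_4 from -7q^2 + 210/29p + 280/29q → 210/29p + 14q
  leading term p: subtract (42/29)·k_3 from 210/29p + 14q → 0
  remainder 0.

S(k_3,k_4): leading monomials are coprime, so the S-polynomial reduces to 0 (Buchberger's first criterion).
Every S-polynomial of the final basis reduces to 0, so we have a Gröbner basis.
Inter-reduce: drop elements whose leading term is divisible by another's, tail-reduce, and make monic.
Reduced Gröbner basis: {q^2 + 18/29q, p + 29/15q}.

These coincide, so the ideals are equal.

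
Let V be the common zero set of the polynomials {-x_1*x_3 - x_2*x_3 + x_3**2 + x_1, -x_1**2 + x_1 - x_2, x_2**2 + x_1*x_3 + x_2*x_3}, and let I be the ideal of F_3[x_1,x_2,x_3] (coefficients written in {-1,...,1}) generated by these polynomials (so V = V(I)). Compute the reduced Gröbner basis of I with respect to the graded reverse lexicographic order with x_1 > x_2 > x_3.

This is the nonlinear analogue of row-reducing a linear system.

f_1 = -x_1*x_3 - x_2*x_3 + x_3**2 + x_1, LT = x_1*x_3.
f_2 = -x_1**2 + x_1 - x_2, LT = x_1**2.
f_3 = x_2**2 + x_1*x_3 + x_2*x_3, LT = x_2**2.

S(f_1,f_2): lcm = x_1**2*x_3. S = x_1*x_2*x_3 - x_1*x_3**2 - x_1**2 + x_1*x_3 - x_2*x_3.
  leading term x_1*x_2*x_3: subtract (-x_2)·f_1 from x_1*x_2*x_3 - x_1*x_3**2 - x_1**2 + x_1*x_3 - x_2*x_3 → -x_2**2*x_3 - x_1*x_3**2 + x_2*x_3**2 - x_1**2 + x_1*x_2 + x_1*x_3 - x_2*x_3
  leading term x_2**2*x_3: subtract (-x_3)·f_3 from -x_2**2*x_3 - x_1*x_3**2 + x_2*x_3**2 - x_1**2 + x_1*x_2 + x_1*x_3 - x_2*x_3 → -x_2*x_3**2 - x_1**2 + x_1*x_2 + x_1*x_3 - x_2*x_3
  leading term x_2*x_3**2: no divisor's leading term divides it; move -x_2*x_3**2 to the remainder.
  leading term x_1**2: subtract (1)·f_2 from -x_1**2 + x_1*x_2 + x_1*x_3 - x_2*x_3 → x_1*x_2 + x_1*x_3 - x_2*x_3 - x_1 + x_2
  leading term x_1*x_2: no divisor's leading term divides it; move x_1*x_2 to the remainder.
  leading term x_1*x_3: subtract (-1)·f_1 from x_1*x_3 - x_2*x_3 - x_1 + x_2 → x_2*x_3 + x_3**2 + x_2
  leading term x_2*x_3: no divisor's leading term divides it; move x_2*x_3 to the remainder.
  leading term x_3**2: no divisor's leading term divides it; move x_3**2 to the remainder.
  leading term x_2: no divisor's leading term divides it; move x_2 to the remainder.
  remainder -x_2*x_3**2 + x_1*x_2 + x_2*x_3 + x_3**2 + x_2 ≠ 0; add g_4 = -x_2*x_3**2 + x_1*x_2 + x_2*x_3 + x_3**2 + x_2 to the basis.

S(f_1,g_4): lcm = x_1*x_2*x_3**2. S = x_2**2*x_3**2 - x_2*x_3**3 + x_1**2*x_2 + x_1*x_3**2 + x_1*x_2.
  leading term x_2**2*x_3**2: subtract (x_3**2)·f_3 from x_2**2*x_3**2 - x_2*x_3**3 + x_1**2*x_2 + x_1*x_3**2 + x_1*x_2 → -x_1*x_3**3 + x_2*x_3**3 + x_1**2*x_2 + x_1*x_3**2 + x_1*x_2
  leading term x_1*x_3**3: subtract (x_3**2)·f_1 from -x_1*x_3**3 + x_2*x_3**3 + x_1**2*x_2 + x_1*x_3**2 + x_1*x_2 → -x_2*x_3**3 - x_3**4 + x_1**2*x_2 + x_1*x_2
  leading term x_2*x_3**3: subtract (x_3)·g_4 from -x_2*x_3**3 - x_3**4 + x_1**2*x_2 + x_1*x_2 → -x_3**4 + x_1**2*x_2 - x_1*x_2*x_3 - x_2*x_3**2 - x_3**3 + x_1*x_2 - x_2*x_3
  leading term x_3**4: no divisor's leading term divides it; move -x_3**4 to the remainder.
  leading term x_1**2*x_2: subtract (-x_2)·f_2 from x_1**2*x_2 - x_1*x_2*x_3 - x_2*x_3**2 - x_3**3 + x_1*x_2 - x_2*x_3 → -x_1*x_2*x_3 - x_2*x_3**2 - x_3**3 - x_1*x_2 - x_2**2 - x_2*x_3
  leading term x_1*x_2*x_3: subtract (x_2)·f_1 from -x_1*x_2*x_3 - x_2*x_3**2 - x_3**3 - x_1*x_2 - x_2**2 - x_2*x_3 → x_2**2*x_3 + x_2*x_3**2 - x_3**3 + x_1*x_2 - x_2**2 - x_2*x_3
  leading term x_2**2*x_3: subtract (x_3)·f_3 from x_2**2*x_3 + x_2*x_3**2 - x_3**3 + x_1*x_2 - x_2**2 - x_2*x_3 → -x_1*x_3**2 - x_3**3 + x_1*x_2 - x_2**2 - x_2*x_3
  leading term x_1*x_3**2: subtract (x_3)·f_1 from -x_1*x_3**2 - x_3**3 + x_1*x_2 - x_2**2 - x_2*x_3 → x_2*x_3**2 + x_3**3 + x_1*x_2 - x_2**2 - x_1*x_3 - x_2*x_3
  leading term x_2*x_3**2: subtract (-1)·g_4 from x_2*x_3**2 + x_3**3 + x_1*x_2 - x_2**2 - x_1*x_3 - x_2*x_3 → x_3**3 - x_1*x_2 - x_2**2 - x_1*x_3 + x_3**2 + x_2
  leading term x_3**3: no divisor's leading term divides it; move x_3**3 to the remainder.
  leading term x_1*x_2: no divisor's leading term divides it; move -x_1*x_2 to the remainder.
  leading term x_2**2: subtract (-1)·f_3 from -x_2**2 - x_1*x_3 + x_3**2 + x_2 → x_2*x_3 + x_3**2 + x_2
  leading term x_2*x_3: no divisor's leading term divides it; move x_2*x_3 to the remainder.
  leading term x_3**2: no divisor's leading term divides it; move x_3**2 to the remainder.
  leading term x_2: no divisor's leading term divides it; move x_2 to the remainder.
  remainder -x_3**4 + x_3**3 - x_1*x_2 + x_2*x_3 + x_3**2 + x_2 ≠ 0; add g_5 = -x_3**4 + x_3**3 - x_1*x_2 + x_2*x_3 + x_3**2 + x_2 to the basis.

The other S-polynomials (S(f_1,f_3), S(f_2,f_3), S(f_2,g_4), S(f_3,g_4), S(f_1,g_5), S(f_2,g_5), S(f_3,g_5), S(g_4,g_5)) all reduce to 0 modulo the current basis, so we have a Gröbner basis.

G = {x_3**4 - x_3**3 + x_1*x_2 - x_2*x_3 - x_3**2 - x_2, x_2*x_3**2 - x_1*x_2 - x_2*x_3 - x_3**2 - x_2, x_1**2 - x_1 + x_2, x_2**2 + x_3**2 + x_1, x_1*x_3 + x_2*x_3 - x_3**2 - x_1}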